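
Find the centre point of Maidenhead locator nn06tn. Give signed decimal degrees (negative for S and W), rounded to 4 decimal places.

46.5625, 81.6250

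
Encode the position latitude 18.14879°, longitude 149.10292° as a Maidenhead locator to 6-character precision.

QK48nd

Shift to the Maidenhead origin (180°W, 90°S): lon 329.1029, lat 108.1488.
Field: 329.1029/20 → 16 → Q, 108.1488/10 → 10 → K; chars QK.
Square: 9.1029/2 → 4, 8.1488/1 → 8; chars 48.
Subsquare: 1.1029/0.0833333 → 13 → n, 0.1488/0.0416667 → 3 → d; chars nd.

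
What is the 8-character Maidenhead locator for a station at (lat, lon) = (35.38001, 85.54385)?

Add 180° to longitude and 90° to latitude: 265.54385, 125.38001.
Field (20°×10°, letters A–R): 265.54385/20 → 13 → N, 125.38001/10 → 12 → M; chars NM.
Square (2°×1°, digits 0–9): 5.54385/2 → 2, 5.38001/1 → 5; chars 25.
Subsquare (5′×2.5′, letters a–x): 1.54385/0.0833333 → 18 → s, 0.38001/0.0416667 → 9 → j; chars sj.
Extended square (30″×15″, digits 0–9): 0.04385/0.00833333 → 5, 0.00501/0.00416667 → 1; chars 51.

NM25sj51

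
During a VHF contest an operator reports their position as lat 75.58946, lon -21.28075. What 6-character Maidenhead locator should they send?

HQ95io

Offset from 180°W / 90°S: lon 158.7192°, lat 165.5895°.
Field: 158.7192/20 → 7 → H, 165.5895/10 → 16 → Q; chars HQ.
Square: 18.7192/2 → 9, 5.5895/1 → 5; chars 95.
Subsquare: 0.7192/0.0833333 → 8 → i, 0.5895/0.0416667 → 14 → o; chars io.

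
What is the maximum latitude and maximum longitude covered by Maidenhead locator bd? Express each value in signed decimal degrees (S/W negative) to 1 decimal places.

-50.0, -140.0

Field B=1, D=3: +1·20° lon, +3·10° lat → SW at lon -160°, lat -60°.
Cell spans 20° lon × 10° lat. NE corner is SW corner plus one full cell.
latitude -50.0, longitude -140.0.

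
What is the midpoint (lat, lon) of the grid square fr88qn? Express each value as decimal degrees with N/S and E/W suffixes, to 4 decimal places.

Field F=5, R=17: +5·20° lon, +17·10° lat → SW at lon -80°, lat 80°.
Square 8, 8: +8·2° lon, +8·1° lat → SW at lon -64°, lat 88°.
Subsquare q=16, n=13: +16·0.0833333° lon, +13·0.0416667° lat → SW at lon -62.6667°, lat 88.5417°.
Cell spans 0.0833333° lon × 0.0416667° lat. Centre is SW corner plus half of each.
latitude 88.5625° N, longitude 62.6250° W.

88.5625° N, 62.6250° W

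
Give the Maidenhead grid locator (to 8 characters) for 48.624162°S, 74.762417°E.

Add 180° to longitude and 90° to latitude: 254.76242, 41.37584.
Field: lon ⌊254.76242/20⌋ = 12 → M; lat ⌊41.37584/10⌋ = 4 → E.
Square: lon ⌊14.76242/2⌋ = 7; lat ⌊1.37584/1⌋ = 1.
Subsquare: lon ⌊0.76242/0.0833333⌋ = 9 → j; lat ⌊0.37584/0.0416667⌋ = 9 → j.
Extended square: lon ⌊0.01242/0.00833333⌋ = 1; lat ⌊0.00084/0.00416667⌋ = 0.

ME71jj10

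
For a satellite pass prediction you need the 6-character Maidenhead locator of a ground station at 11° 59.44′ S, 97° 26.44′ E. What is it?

NH88ra

Offset from 180°W / 90°S: lon 277.4407°, lat 78.0093°.
Field: lon ⌊277.4407/20⌋ = 13 → N; lat ⌊78.0093/10⌋ = 7 → H.
Square: lon ⌊17.4407/2⌋ = 8; lat ⌊8.0093/1⌋ = 8.
Subsquare: lon ⌊1.4407/0.0833333⌋ = 17 → r; lat ⌊0.0093/0.0416667⌋ = 0 → a.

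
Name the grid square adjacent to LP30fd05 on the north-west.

LP30ed96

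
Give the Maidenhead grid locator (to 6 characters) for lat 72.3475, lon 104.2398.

OQ22ci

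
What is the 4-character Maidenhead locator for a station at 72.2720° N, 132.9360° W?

CQ32

Add 180° to longitude and 90° to latitude: 47.06, 162.27.
Field: lon ⌊47.06/20⌋ = 2 → C; lat ⌊162.27/10⌋ = 16 → Q.
Square: lon ⌊7.06/2⌋ = 3; lat ⌊2.27/1⌋ = 2.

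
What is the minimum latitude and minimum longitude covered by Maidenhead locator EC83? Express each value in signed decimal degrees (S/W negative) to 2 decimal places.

Field E=4, C=2: +4·20° lon, +2·10° lat → SW at lon -100°, lat -70°.
Square 8, 3: +8·2° lon, +3·1° lat → SW at lon -84°, lat -67°.
latitude -67.00, longitude -84.00.

-67.00, -84.00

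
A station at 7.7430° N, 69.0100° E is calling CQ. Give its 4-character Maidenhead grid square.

MJ47

Add 180° to longitude and 90° to latitude: 249.01, 97.74.
Field: 249.01/20 → 12 → M, 97.74/10 → 9 → J; chars MJ.
Square: 9.01/2 → 4, 7.74/1 → 7; chars 47.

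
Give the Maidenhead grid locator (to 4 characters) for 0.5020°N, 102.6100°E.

Shift to the Maidenhead origin (180°W, 90°S): lon 282.61, lat 90.50.
Field: lon ⌊282.61/20⌋ = 14 → O; lat ⌊90.50/10⌋ = 9 → J.
Square: lon ⌊2.61/2⌋ = 1; lat ⌊0.50/1⌋ = 0.

OJ10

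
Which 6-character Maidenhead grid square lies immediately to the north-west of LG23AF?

LG13xg

Longitude subsquare a = 0; −1 → -1, wraps to 23 = x, carry into square.
Longitude square 2; −1 → 1.
Latitude subsquare f = 5; +1 → 6 = g.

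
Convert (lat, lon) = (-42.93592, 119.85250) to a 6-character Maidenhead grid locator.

OE97wb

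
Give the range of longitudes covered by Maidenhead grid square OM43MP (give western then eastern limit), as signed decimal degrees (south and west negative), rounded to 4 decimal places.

109.0000, 109.0833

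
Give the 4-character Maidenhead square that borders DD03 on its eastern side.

Longitude square 0; +1 → 1.
The latitude characters are unchanged.

DD13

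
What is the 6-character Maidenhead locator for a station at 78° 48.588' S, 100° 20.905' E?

OB01ee

Shift to the Maidenhead origin (180°W, 90°S): lon 280.3484, lat 11.1902.
Field (20°×10°, letters A–R): lon ⌊280.3484/20⌋ = 14 → O; lat ⌊11.1902/10⌋ = 1 → B.
Square (2°×1°, digits 0–9): lon ⌊0.3484/2⌋ = 0; lat ⌊1.1902/1⌋ = 1.
Subsquare (5′×2.5′, letters a–x): lon ⌊0.3484/0.0833333⌋ = 4 → e; lat ⌊0.1902/0.0416667⌋ = 4 → e.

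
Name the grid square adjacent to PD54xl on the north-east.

Longitude subsquare x = 23; +1 → 24, wraps to 0 = a, carry into square.
Longitude square 5; +1 → 6.
Latitude subsquare l = 11; +1 → 12 = m.

PD64am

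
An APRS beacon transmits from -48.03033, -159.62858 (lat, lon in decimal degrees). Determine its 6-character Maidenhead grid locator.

Offset from 180°W / 90°S: lon 20.3714°, lat 41.9697°.
Field: lon ⌊20.3714/20⌋ = 1 → B; lat ⌊41.9697/10⌋ = 4 → E.
Square: lon ⌊0.3714/2⌋ = 0; lat ⌊1.9697/1⌋ = 1.
Subsquare: lon ⌊0.3714/0.0833333⌋ = 4 → e; lat ⌊0.9697/0.0416667⌋ = 23 → x.

BE01ex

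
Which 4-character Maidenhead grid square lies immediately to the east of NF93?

OF03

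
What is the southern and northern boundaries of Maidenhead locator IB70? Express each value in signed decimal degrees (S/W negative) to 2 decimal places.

Field I=8, B=1: +8·20° lon, +1·10° lat → SW at lon -20°, lat -80°.
Square 7, 0: +7·2° lon, +0·1° lat → SW at lon -6°, lat -80°.
Cell spans 2° lon × 1° lat.
south -80.00, north -79.00.

-80.00, -79.00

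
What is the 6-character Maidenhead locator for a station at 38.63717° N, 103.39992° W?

DM88hp

Shift to the Maidenhead origin (180°W, 90°S): lon 76.6001, lat 128.6372.
Field: 76.6001/20 → 3 → D, 128.6372/10 → 12 → M; chars DM.
Square: 16.6001/2 → 8, 8.6372/1 → 8; chars 88.
Subsquare: 0.6001/0.0833333 → 7 → h, 0.6372/0.0416667 → 15 → p; chars hp.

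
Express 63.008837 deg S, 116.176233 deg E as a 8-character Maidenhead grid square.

Offset from 180°W / 90°S: lon 296.17623°, lat 26.99116°.
Field (20°×10°, letters A–R): 296.17623/20 → 14 → O, 26.99116/10 → 2 → C; chars OC.
Square (2°×1°, digits 0–9): 16.17623/2 → 8, 6.99116/1 → 6; chars 86.
Subsquare (5′×2.5′, letters a–x): 0.17623/0.0833333 → 2 → c, 0.99116/0.0416667 → 23 → x; chars cx.
Extended square (30″×15″, digits 0–9): 0.00957/0.00833333 → 1, 0.03283/0.00416667 → 7; chars 17.

OC86cx17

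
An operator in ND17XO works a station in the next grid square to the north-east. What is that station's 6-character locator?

ND27ap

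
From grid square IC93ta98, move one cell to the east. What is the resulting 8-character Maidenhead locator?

IC93ua08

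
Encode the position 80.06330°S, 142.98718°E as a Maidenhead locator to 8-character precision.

QA19lw84

Add 180° to longitude and 90° to latitude: 322.98718, 9.93670.
Field (20°×10°, letters A–R): lon ⌊322.98718/20⌋ = 16 → Q; lat ⌊9.93670/10⌋ = 0 → A.
Square (2°×1°, digits 0–9): lon ⌊2.98718/2⌋ = 1; lat ⌊9.93670/1⌋ = 9.
Subsquare (5′×2.5′, letters a–x): lon ⌊0.98718/0.0833333⌋ = 11 → l; lat ⌊0.93670/0.0416667⌋ = 22 → w.
Extended square (30″×15″, digits 0–9): lon ⌊0.07051/0.00833333⌋ = 8; lat ⌊0.02003/0.00416667⌋ = 4.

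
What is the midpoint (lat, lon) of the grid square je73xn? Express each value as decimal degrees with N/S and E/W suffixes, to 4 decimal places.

Field J=9, E=4: +9·20° lon, +4·10° lat → SW at lon 0°, lat -50°.
Square 7, 3: +7·2° lon, +3·1° lat → SW at lon 14°, lat -47°.
Subsquare x=23, n=13: +23·0.0833333° lon, +13·0.0416667° lat → SW at lon 15.9167°, lat -46.4583°.
Cell spans 0.0833333° lon × 0.0416667° lat. Centre is SW corner plus half of each.
latitude 46.4375° S, longitude 15.9583° E.

46.4375° S, 15.9583° E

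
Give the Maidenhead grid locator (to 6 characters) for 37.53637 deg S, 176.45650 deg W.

AF12sl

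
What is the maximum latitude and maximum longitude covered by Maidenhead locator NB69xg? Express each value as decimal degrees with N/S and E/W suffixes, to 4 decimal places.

70.7083° S, 94.0000° E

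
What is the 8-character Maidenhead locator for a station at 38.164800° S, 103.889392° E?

OF11wu60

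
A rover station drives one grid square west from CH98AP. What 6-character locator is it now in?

Longitude subsquare a = 0; −1 → -1, wraps to 23 = x, carry into square.
Longitude square 9; −1 → 8.
The latitude characters are unchanged.

CH88xp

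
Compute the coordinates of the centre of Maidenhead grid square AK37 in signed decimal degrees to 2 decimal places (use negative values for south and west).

17.50, -173.00

Field A=0, K=10: +0·20° lon, +10·10° lat → SW at lon -180°, lat 10°.
Square 3, 7: +3·2° lon, +7·1° lat → SW at lon -174°, lat 17°.
Cell spans 2° lon × 1° lat. Centre is SW corner plus half of each.
latitude 17.50, longitude -173.00.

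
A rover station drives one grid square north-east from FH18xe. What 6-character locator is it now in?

Longitude subsquare x = 23; +1 → 24, wraps to 0 = a, carry into square.
Longitude square 1; +1 → 2.
Latitude subsquare e = 4; +1 → 5 = f.

FH28af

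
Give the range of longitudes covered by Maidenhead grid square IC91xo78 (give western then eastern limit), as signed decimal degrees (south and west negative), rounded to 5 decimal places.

-0.02500, -0.01667

Field I=8, C=2: +8·20° lon, +2·10° lat → SW at lon -20°, lat -70°.
Square 9, 1: +9·2° lon, +1·1° lat → SW at lon -2°, lat -69°.
Subsquare x=23, o=14: +23·0.0833333° lon, +14·0.0416667° lat → SW at lon -0.0833333°, lat -68.4167°.
Extended square 7, 8: +7·0.00833333° lon, +8·0.00416667° lat → SW at lon -0.025°, lat -68.3833°.
Cell spans 0.00833333° lon × 0.00416667° lat.
west -0.02500, east -0.01667.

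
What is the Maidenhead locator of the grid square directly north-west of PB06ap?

OB96xq

Longitude subsquare a = 0; −1 → -1, wraps to 23 = x, carry into square.
Longitude square 0; −1 → -1, wraps to 9, carry into field.
Longitude field P = 15; −1 → 14 = O.
Latitude subsquare p = 15; +1 → 16 = q.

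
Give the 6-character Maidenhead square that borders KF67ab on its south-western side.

Longitude subsquare a = 0; −1 → -1, wraps to 23 = x, carry into square.
Longitude square 6; −1 → 5.
Latitude subsquare b = 1; −1 → 0 = a.

KF57xa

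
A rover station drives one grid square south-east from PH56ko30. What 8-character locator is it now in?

PH56kn49

Longitude extended square 3; +1 → 4.
Latitude extended square 0; −1 → -1, wraps to 9, carry into subsquare.
Latitude subsquare o = 14; −1 → 13 = n.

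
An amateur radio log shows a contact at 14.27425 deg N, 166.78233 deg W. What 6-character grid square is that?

AK64og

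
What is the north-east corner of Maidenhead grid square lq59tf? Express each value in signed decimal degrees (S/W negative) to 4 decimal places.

79.2500, 51.6667

Field L=11, Q=16: +11·20° lon, +16·10° lat → SW at lon 40°, lat 70°.
Square 5, 9: +5·2° lon, +9·1° lat → SW at lon 50°, lat 79°.
Subsquare t=19, f=5: +19·0.0833333° lon, +5·0.0416667° lat → SW at lon 51.5833°, lat 79.2083°.
Cell spans 0.0833333° lon × 0.0416667° lat. NE corner is SW corner plus one full cell.
latitude 79.2500, longitude 51.6667.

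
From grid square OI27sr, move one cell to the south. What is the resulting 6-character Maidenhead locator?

OI27sq

Latitude subsquare r = 17; −1 → 16 = q.
The longitude characters are unchanged.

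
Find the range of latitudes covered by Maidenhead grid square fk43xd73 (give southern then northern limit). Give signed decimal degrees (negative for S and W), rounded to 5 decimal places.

13.13750, 13.14167

Field F=5, K=10: +5·20° lon, +10·10° lat → SW at lon -80°, lat 10°.
Square 4, 3: +4·2° lon, +3·1° lat → SW at lon -72°, lat 13°.
Subsquare x=23, d=3: +23·0.0833333° lon, +3·0.0416667° lat → SW at lon -70.0833°, lat 13.125°.
Extended square 7, 3: +7·0.00833333° lon, +3·0.00416667° lat → SW at lon -70.025°, lat 13.1375°.
Cell spans 0.00833333° lon × 0.00416667° lat.
south 13.13750, north 13.14167.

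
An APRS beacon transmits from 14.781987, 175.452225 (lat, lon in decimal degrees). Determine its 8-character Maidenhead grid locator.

Shift to the Maidenhead origin (180°W, 90°S): lon 355.45222, lat 104.78199.
Field: lon ⌊355.45222/20⌋ = 17 → R; lat ⌊104.78199/10⌋ = 10 → K.
Square: lon ⌊15.45222/2⌋ = 7; lat ⌊4.78199/1⌋ = 4.
Subsquare: lon ⌊1.45222/0.0833333⌋ = 17 → r; lat ⌊0.78199/0.0416667⌋ = 18 → s.
Extended square: lon ⌊0.03556/0.00833333⌋ = 4; lat ⌊0.03199/0.00416667⌋ = 7.

RK74rs47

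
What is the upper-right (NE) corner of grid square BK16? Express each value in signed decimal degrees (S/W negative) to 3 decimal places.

17.000, -156.000

Field B=1, K=10: +1·20° lon, +10·10° lat → SW at lon -160°, lat 10°.
Square 1, 6: +1·2° lon, +6·1° lat → SW at lon -158°, lat 16°.
Cell spans 2° lon × 1° lat. NE corner is SW corner plus one full cell.
latitude 17.000, longitude -156.000.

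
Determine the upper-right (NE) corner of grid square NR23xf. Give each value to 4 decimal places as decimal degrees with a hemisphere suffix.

Field N=13, R=17: +13·20° lon, +17·10° lat → SW at lon 80°, lat 80°.
Square 2, 3: +2·2° lon, +3·1° lat → SW at lon 84°, lat 83°.
Subsquare x=23, f=5: +23·0.0833333° lon, +5·0.0416667° lat → SW at lon 85.9167°, lat 83.2083°.
Cell spans 0.0833333° lon × 0.0416667° lat. NE corner is SW corner plus one full cell.
latitude 83.2500° N, longitude 86.0000° E.

83.2500° N, 86.0000° E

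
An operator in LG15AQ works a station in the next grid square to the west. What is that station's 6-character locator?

Longitude subsquare a = 0; −1 → -1, wraps to 23 = x, carry into square.
Longitude square 1; −1 → 0.
The latitude characters are unchanged.

LG05xq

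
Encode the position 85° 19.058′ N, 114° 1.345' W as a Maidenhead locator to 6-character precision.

DR25xh

Offset from 180°W / 90°S: lon 65.9776°, lat 175.3176°.
Field: 65.9776/20 → 3 → D, 175.3176/10 → 17 → R; chars DR.
Square: 5.9776/2 → 2, 5.3176/1 → 5; chars 25.
Subsquare: 1.9776/0.0833333 → 23 → x, 0.3176/0.0416667 → 7 → h; chars xh.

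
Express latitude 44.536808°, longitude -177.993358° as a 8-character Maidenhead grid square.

AN14am08

Offset from 180°W / 90°S: lon 2.00664°, lat 134.53681°.
Field: 2.00664/20 → 0 → A, 134.53681/10 → 13 → N; chars AN.
Square: 2.00664/2 → 1, 4.53681/1 → 4; chars 14.
Subsquare: 0.00664/0.0833333 → 0 → a, 0.53681/0.0416667 → 12 → m; chars am.
Extended square: 0.00664/0.00833333 → 0, 0.03681/0.00416667 → 8; chars 08.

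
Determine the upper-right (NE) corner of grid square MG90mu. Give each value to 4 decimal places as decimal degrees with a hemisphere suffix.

29.1250° S, 79.0833° E

Field M=12, G=6: +12·20° lon, +6·10° lat → SW at lon 60°, lat -30°.
Square 9, 0: +9·2° lon, +0·1° lat → SW at lon 78°, lat -30°.
Subsquare m=12, u=20: +12·0.0833333° lon, +20·0.0416667° lat → SW at lon 79°, lat -29.1667°.
Cell spans 0.0833333° lon × 0.0416667° lat. NE corner is SW corner plus one full cell.
latitude 29.1250° S, longitude 79.0833° E.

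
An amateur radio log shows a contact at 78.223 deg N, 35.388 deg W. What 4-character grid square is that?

Add 180° to longitude and 90° to latitude: 144.61, 168.22.
Field: lon ⌊144.61/20⌋ = 7 → H; lat ⌊168.22/10⌋ = 16 → Q.
Square: lon ⌊4.61/2⌋ = 2; lat ⌊8.22/1⌋ = 8.

HQ28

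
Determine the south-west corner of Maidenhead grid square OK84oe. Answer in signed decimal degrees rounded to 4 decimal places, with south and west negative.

14.1667, 117.1667

Field O=14, K=10: +14·20° lon, +10·10° lat → SW at lon 100°, lat 10°.
Square 8, 4: +8·2° lon, +4·1° lat → SW at lon 116°, lat 14°.
Subsquare o=14, e=4: +14·0.0833333° lon, +4·0.0416667° lat → SW at lon 117.167°, lat 14.1667°.
latitude 14.1667, longitude 117.1667.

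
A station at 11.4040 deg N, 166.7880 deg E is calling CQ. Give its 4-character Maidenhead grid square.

Shift to the Maidenhead origin (180°W, 90°S): lon 346.79, lat 101.40.
Field: lon ⌊346.79/20⌋ = 17 → R; lat ⌊101.40/10⌋ = 10 → K.
Square: lon ⌊6.79/2⌋ = 3; lat ⌊1.40/1⌋ = 1.

RK31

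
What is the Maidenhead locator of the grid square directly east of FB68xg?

Longitude subsquare x = 23; +1 → 24, wraps to 0 = a, carry into square.
Longitude square 6; +1 → 7.
The latitude characters are unchanged.

FB78ag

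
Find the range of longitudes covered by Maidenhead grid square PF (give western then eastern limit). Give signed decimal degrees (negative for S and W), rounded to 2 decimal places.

120.00, 140.00

Field P=15, F=5: +15·20° lon, +5·10° lat → SW at lon 120°, lat -40°.
Cell spans 20° lon × 10° lat.
west 120.00, east 140.00.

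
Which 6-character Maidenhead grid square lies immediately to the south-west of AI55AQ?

Longitude subsquare a = 0; −1 → -1, wraps to 23 = x, carry into square.
Longitude square 5; −1 → 4.
Latitude subsquare q = 16; −1 → 15 = p.

AI45xp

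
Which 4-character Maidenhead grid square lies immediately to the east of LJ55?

LJ65

Longitude square 5; +1 → 6.
The latitude characters are unchanged.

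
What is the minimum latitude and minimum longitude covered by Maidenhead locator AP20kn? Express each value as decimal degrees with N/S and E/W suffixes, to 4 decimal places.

60.5417° N, 175.1667° W

Field A=0, P=15: +0·20° lon, +15·10° lat → SW at lon -180°, lat 60°.
Square 2, 0: +2·2° lon, +0·1° lat → SW at lon -176°, lat 60°.
Subsquare k=10, n=13: +10·0.0833333° lon, +13·0.0416667° lat → SW at lon -175.167°, lat 60.5417°.
latitude 60.5417° N, longitude 175.1667° W.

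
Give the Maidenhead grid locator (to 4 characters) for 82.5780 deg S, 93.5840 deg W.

Offset from 180°W / 90°S: lon 86.42°, lat 7.42°.
Field: lon ⌊86.42/20⌋ = 4 → E; lat ⌊7.42/10⌋ = 0 → A.
Square: lon ⌊6.42/2⌋ = 3; lat ⌊7.42/1⌋ = 7.

EA37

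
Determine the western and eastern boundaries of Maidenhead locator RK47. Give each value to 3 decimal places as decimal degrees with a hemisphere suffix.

168.000° E, 170.000° E

Field R=17, K=10: +17·20° lon, +10·10° lat → SW at lon 160°, lat 10°.
Square 4, 7: +4·2° lon, +7·1° lat → SW at lon 168°, lat 17°.
Cell spans 2° lon × 1° lat.
west 168.000° E, east 170.000° E.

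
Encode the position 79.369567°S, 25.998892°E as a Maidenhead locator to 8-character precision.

KB20xp91

Offset from 180°W / 90°S: lon 205.99889°, lat 10.63043°.
Field: lon ⌊205.99889/20⌋ = 10 → K; lat ⌊10.63043/10⌋ = 1 → B.
Square: lon ⌊5.99889/2⌋ = 2; lat ⌊0.63043/1⌋ = 0.
Subsquare: lon ⌊1.99889/0.0833333⌋ = 23 → x; lat ⌊0.63043/0.0416667⌋ = 15 → p.
Extended square: lon ⌊0.08223/0.00833333⌋ = 9; lat ⌊0.00543/0.00416667⌋ = 1.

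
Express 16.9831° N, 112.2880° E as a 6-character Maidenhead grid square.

OK66dx

Add 180° to longitude and 90° to latitude: 292.2880, 106.9831.
Field (20°×10°, letters A–R): 292.2880/20 → 14 → O, 106.9831/10 → 10 → K; chars OK.
Square (2°×1°, digits 0–9): 12.2880/2 → 6, 6.9831/1 → 6; chars 66.
Subsquare (5′×2.5′, letters a–x): 0.2880/0.0833333 → 3 → d, 0.9831/0.0416667 → 23 → x; chars dx.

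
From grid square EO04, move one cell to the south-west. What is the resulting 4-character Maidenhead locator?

Longitude square 0; −1 → -1, wraps to 9, carry into field.
Longitude field E = 4; −1 → 3 = D.
Latitude square 4; −1 → 3.

DO93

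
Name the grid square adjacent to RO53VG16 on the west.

Longitude extended square 1; −1 → 0.
The latitude characters are unchanged.

RO53vg06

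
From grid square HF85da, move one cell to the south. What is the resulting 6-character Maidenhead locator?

HF84dx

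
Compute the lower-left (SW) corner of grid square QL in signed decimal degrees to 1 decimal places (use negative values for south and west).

20.0, 140.0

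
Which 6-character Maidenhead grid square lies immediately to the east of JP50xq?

JP60aq

Longitude subsquare x = 23; +1 → 24, wraps to 0 = a, carry into square.
Longitude square 5; +1 → 6.
The latitude characters are unchanged.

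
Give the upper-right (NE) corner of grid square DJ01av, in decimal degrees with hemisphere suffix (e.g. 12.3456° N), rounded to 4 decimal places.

Field D=3, J=9: +3·20° lon, +9·10° lat → SW at lon -120°, lat 0°.
Square 0, 1: +0·2° lon, +1·1° lat → SW at lon -120°, lat 1°.
Subsquare a=0, v=21: +0·0.0833333° lon, +21·0.0416667° lat → SW at lon -120°, lat 1.875°.
Cell spans 0.0833333° lon × 0.0416667° lat. NE corner is SW corner plus one full cell.
latitude 1.9167° N, longitude 119.9167° W.

1.9167° N, 119.9167° W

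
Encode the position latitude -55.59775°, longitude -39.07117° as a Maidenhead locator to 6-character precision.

Add 180° to longitude and 90° to latitude: 140.9288, 34.4023.
Field (20°×10°, letters A–R): 140.9288/20 → 7 → H, 34.4023/10 → 3 → D; chars HD.
Square (2°×1°, digits 0–9): 0.9288/2 → 0, 4.4023/1 → 4; chars 04.
Subsquare (5′×2.5′, letters a–x): 0.9288/0.0833333 → 11 → l, 0.4023/0.0416667 → 9 → j; chars lj.

HD04lj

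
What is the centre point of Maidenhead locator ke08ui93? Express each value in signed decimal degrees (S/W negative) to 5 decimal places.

Field K=10, E=4: +10·20° lon, +4·10° lat → SW at lon 20°, lat -50°.
Square 0, 8: +0·2° lon, +8·1° lat → SW at lon 20°, lat -42°.
Subsquare u=20, i=8: +20·0.0833333° lon, +8·0.0416667° lat → SW at lon 21.6667°, lat -41.6667°.
Extended square 9, 3: +9·0.00833333° lon, +3·0.00416667° lat → SW at lon 21.7417°, lat -41.6542°.
Cell spans 0.00833333° lon × 0.00416667° lat. Centre is SW corner plus half of each.
latitude -41.65208, longitude 21.74583.

-41.65208, 21.74583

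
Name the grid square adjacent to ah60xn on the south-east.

Longitude subsquare x = 23; +1 → 24, wraps to 0 = a, carry into square.
Longitude square 6; +1 → 7.
Latitude subsquare n = 13; −1 → 12 = m.

AH70am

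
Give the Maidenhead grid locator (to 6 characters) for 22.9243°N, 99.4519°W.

EL02gw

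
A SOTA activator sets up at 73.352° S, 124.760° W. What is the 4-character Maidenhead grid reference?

CB76

Add 180° to longitude and 90° to latitude: 55.24, 16.65.
Field: lon ⌊55.24/20⌋ = 2 → C; lat ⌊16.65/10⌋ = 1 → B.
Square: lon ⌊15.24/2⌋ = 7; lat ⌊6.65/1⌋ = 6.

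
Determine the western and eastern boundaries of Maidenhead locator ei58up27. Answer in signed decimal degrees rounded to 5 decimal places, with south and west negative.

Field E=4, I=8: +4·20° lon, +8·10° lat → SW at lon -100°, lat -10°.
Square 5, 8: +5·2° lon, +8·1° lat → SW at lon -90°, lat -2°.
Subsquare u=20, p=15: +20·0.0833333° lon, +15·0.0416667° lat → SW at lon -88.3333°, lat -1.375°.
Extended square 2, 7: +2·0.00833333° lon, +7·0.00416667° lat → SW at lon -88.3167°, lat -1.34583°.
Cell spans 0.00833333° lon × 0.00416667° lat.
west -88.31667, east -88.30833.

-88.31667, -88.30833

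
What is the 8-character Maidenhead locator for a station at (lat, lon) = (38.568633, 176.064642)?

RM88an76

Add 180° to longitude and 90° to latitude: 356.06464, 128.56863.
Field: lon ⌊356.06464/20⌋ = 17 → R; lat ⌊128.56863/10⌋ = 12 → M.
Square: lon ⌊16.06464/2⌋ = 8; lat ⌊8.56863/1⌋ = 8.
Subsquare: lon ⌊0.06464/0.0833333⌋ = 0 → a; lat ⌊0.56863/0.0416667⌋ = 13 → n.
Extended square: lon ⌊0.06464/0.00833333⌋ = 7; lat ⌊0.02697/0.00416667⌋ = 6.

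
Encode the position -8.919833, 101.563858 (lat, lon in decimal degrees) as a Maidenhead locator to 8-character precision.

Offset from 180°W / 90°S: lon 281.56386°, lat 81.08017°.
Field (20°×10°, letters A–R): lon ⌊281.56386/20⌋ = 14 → O; lat ⌊81.08017/10⌋ = 8 → I.
Square (2°×1°, digits 0–9): lon ⌊1.56386/2⌋ = 0; lat ⌊1.08017/1⌋ = 1.
Subsquare (5′×2.5′, letters a–x): lon ⌊1.56386/0.0833333⌋ = 18 → s; lat ⌊0.08017/0.0416667⌋ = 1 → b.
Extended square (30″×15″, digits 0–9): lon ⌊0.06386/0.00833333⌋ = 7; lat ⌊0.03850/0.00416667⌋ = 9.

OI01sb79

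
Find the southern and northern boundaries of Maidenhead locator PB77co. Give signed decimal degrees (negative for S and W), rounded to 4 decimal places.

-72.4167, -72.3750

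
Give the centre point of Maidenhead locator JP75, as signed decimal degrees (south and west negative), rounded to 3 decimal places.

65.500, 15.000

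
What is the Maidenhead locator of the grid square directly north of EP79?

EQ70

Latitude square 9; +1 → 10, wraps to 0, carry into field.
Latitude field P = 15; +1 → 16 = Q.
The longitude characters are unchanged.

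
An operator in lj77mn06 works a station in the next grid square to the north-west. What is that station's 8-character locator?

LJ77ln97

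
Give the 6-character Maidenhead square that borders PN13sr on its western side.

PN13rr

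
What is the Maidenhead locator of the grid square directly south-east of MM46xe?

Longitude subsquare x = 23; +1 → 24, wraps to 0 = a, carry into square.
Longitude square 4; +1 → 5.
Latitude subsquare e = 4; −1 → 3 = d.

MM56ad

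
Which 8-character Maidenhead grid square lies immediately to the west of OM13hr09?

Longitude extended square 0; −1 → -1, wraps to 9, carry into subsquare.
Longitude subsquare h = 7; −1 → 6 = g.
The latitude characters are unchanged.

OM13gr99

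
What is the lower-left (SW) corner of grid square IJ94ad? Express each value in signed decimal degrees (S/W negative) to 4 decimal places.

Field I=8, J=9: +8·20° lon, +9·10° lat → SW at lon -20°, lat 0°.
Square 9, 4: +9·2° lon, +4·1° lat → SW at lon -2°, lat 4°.
Subsquare a=0, d=3: +0·0.0833333° lon, +3·0.0416667° lat → SW at lon -2°, lat 4.125°.
latitude 4.1250, longitude -2.0000.

4.1250, -2.0000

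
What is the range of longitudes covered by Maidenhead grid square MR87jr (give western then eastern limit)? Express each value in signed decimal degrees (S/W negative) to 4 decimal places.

76.7500, 76.8333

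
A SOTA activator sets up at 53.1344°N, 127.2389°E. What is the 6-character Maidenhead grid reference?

PO33od

Offset from 180°W / 90°S: lon 307.2389°, lat 143.1344°.
Field: 307.2389/20 → 15 → P, 143.1344/10 → 14 → O; chars PO.
Square: 7.2389/2 → 3, 3.1344/1 → 3; chars 33.
Subsquare: 1.2389/0.0833333 → 14 → o, 0.1344/0.0416667 → 3 → d; chars od.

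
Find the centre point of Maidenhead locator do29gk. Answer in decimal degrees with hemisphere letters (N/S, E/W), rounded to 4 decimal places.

Field D=3, O=14: +3·20° lon, +14·10° lat → SW at lon -120°, lat 50°.
Square 2, 9: +2·2° lon, +9·1° lat → SW at lon -116°, lat 59°.
Subsquare g=6, k=10: +6·0.0833333° lon, +10·0.0416667° lat → SW at lon -115.5°, lat 59.4167°.
Cell spans 0.0833333° lon × 0.0416667° lat. Centre is SW corner plus half of each.
latitude 59.4375° N, longitude 115.4583° W.

59.4375° N, 115.4583° W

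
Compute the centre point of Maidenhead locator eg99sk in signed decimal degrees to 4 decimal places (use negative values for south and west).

-20.5625, -80.4583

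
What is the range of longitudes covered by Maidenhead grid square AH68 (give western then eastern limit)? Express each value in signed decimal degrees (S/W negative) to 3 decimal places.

Field A=0, H=7: +0·20° lon, +7·10° lat → SW at lon -180°, lat -20°.
Square 6, 8: +6·2° lon, +8·1° lat → SW at lon -168°, lat -12°.
Cell spans 2° lon × 1° lat.
west -168.000, east -166.000.

-168.000, -166.000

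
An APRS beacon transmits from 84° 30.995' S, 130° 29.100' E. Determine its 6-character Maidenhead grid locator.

Offset from 180°W / 90°S: lon 310.4850°, lat 5.4834°.
Field (20°×10°, letters A–R): 310.4850/20 → 15 → P, 5.4834/10 → 0 → A; chars PA.
Square (2°×1°, digits 0–9): 10.4850/2 → 5, 5.4834/1 → 5; chars 55.
Subsquare (5′×2.5′, letters a–x): 0.4850/0.0833333 → 5 → f, 0.4834/0.0416667 → 11 → l; chars fl.

PA55fl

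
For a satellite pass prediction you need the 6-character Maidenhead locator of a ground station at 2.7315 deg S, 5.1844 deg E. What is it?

JI27og

Shift to the Maidenhead origin (180°W, 90°S): lon 185.1844, lat 87.2685.
Field: lon ⌊185.1844/20⌋ = 9 → J; lat ⌊87.2685/10⌋ = 8 → I.
Square: lon ⌊5.1844/2⌋ = 2; lat ⌊7.2685/1⌋ = 7.
Subsquare: lon ⌊1.1844/0.0833333⌋ = 14 → o; lat ⌊0.2685/0.0416667⌋ = 6 → g.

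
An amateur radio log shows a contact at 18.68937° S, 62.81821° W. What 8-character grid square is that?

FH81oh14

Shift to the Maidenhead origin (180°W, 90°S): lon 117.18179, lat 71.31063.
Field: 117.18179/20 → 5 → F, 71.31063/10 → 7 → H; chars FH.
Square: 17.18179/2 → 8, 1.31063/1 → 1; chars 81.
Subsquare: 1.18179/0.0833333 → 14 → o, 0.31063/0.0416667 → 7 → h; chars oh.
Extended square: 0.01512/0.00833333 → 1, 0.01896/0.00416667 → 4; chars 14.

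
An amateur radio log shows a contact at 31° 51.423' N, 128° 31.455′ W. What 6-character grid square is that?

Add 180° to longitude and 90° to latitude: 51.4758, 121.8571.
Field: 51.4758/20 → 2 → C, 121.8571/10 → 12 → M; chars CM.
Square: 11.4758/2 → 5, 1.8571/1 → 1; chars 51.
Subsquare: 1.4758/0.0833333 → 17 → r, 0.8571/0.0416667 → 20 → u; chars ru.

CM51ru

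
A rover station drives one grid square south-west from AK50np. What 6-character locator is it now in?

AK50mo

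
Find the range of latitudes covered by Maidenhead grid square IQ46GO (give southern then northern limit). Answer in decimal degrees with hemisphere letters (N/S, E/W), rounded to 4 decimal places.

76.5833° N, 76.6250° N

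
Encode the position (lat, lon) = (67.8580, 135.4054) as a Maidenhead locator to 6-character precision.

Offset from 180°W / 90°S: lon 315.4054°, lat 157.8580°.
Field (20°×10°, letters A–R): lon ⌊315.4054/20⌋ = 15 → P; lat ⌊157.8580/10⌋ = 15 → P.
Square (2°×1°, digits 0–9): lon ⌊15.4054/2⌋ = 7; lat ⌊7.8580/1⌋ = 7.
Subsquare (5′×2.5′, letters a–x): lon ⌊1.4054/0.0833333⌋ = 16 → q; lat ⌊0.8580/0.0416667⌋ = 20 → u.

PP77qu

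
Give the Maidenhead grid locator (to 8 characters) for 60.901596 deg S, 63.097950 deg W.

FC89kc83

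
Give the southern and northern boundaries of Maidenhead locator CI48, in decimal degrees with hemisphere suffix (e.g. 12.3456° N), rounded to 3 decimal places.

2.000° S, 1.000° S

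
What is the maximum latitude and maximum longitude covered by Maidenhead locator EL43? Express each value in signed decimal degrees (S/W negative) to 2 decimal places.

24.00, -90.00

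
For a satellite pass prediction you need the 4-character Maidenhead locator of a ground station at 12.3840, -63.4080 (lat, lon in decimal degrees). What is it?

FK82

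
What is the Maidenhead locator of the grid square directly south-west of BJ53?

Longitude square 5; −1 → 4.
Latitude square 3; −1 → 2.

BJ42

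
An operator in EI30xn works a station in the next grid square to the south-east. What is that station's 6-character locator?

Longitude subsquare x = 23; +1 → 24, wraps to 0 = a, carry into square.
Longitude square 3; +1 → 4.
Latitude subsquare n = 13; −1 → 12 = m.

EI40am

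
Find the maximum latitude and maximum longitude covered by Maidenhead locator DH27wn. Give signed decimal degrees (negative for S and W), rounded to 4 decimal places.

-12.4167, -114.0833

Field D=3, H=7: +3·20° lon, +7·10° lat → SW at lon -120°, lat -20°.
Square 2, 7: +2·2° lon, +7·1° lat → SW at lon -116°, lat -13°.
Subsquare w=22, n=13: +22·0.0833333° lon, +13·0.0416667° lat → SW at lon -114.167°, lat -12.4583°.
Cell spans 0.0833333° lon × 0.0416667° lat. NE corner is SW corner plus one full cell.
latitude -12.4167, longitude -114.0833.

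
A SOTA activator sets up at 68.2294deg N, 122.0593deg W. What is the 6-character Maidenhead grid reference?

CP88xf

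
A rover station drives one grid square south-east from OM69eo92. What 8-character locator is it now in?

Longitude extended square 9; +1 → 10, wraps to 0, carry into subsquare.
Longitude subsquare e = 4; +1 → 5 = f.
Latitude extended square 2; −1 → 1.

OM69fo01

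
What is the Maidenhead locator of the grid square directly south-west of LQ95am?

Longitude subsquare a = 0; −1 → -1, wraps to 23 = x, carry into square.
Longitude square 9; −1 → 8.
Latitude subsquare m = 12; −1 → 11 = l.

LQ85xl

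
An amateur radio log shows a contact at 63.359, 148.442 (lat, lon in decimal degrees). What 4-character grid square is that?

QP43

Offset from 180°W / 90°S: lon 328.44°, lat 153.36°.
Field: lon ⌊328.44/20⌋ = 16 → Q; lat ⌊153.36/10⌋ = 15 → P.
Square: lon ⌊8.44/2⌋ = 4; lat ⌊3.36/1⌋ = 3.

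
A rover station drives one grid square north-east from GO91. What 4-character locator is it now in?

HO02

Longitude square 9; +1 → 10, wraps to 0, carry into field.
Longitude field G = 6; +1 → 7 = H.
Latitude square 1; +1 → 2.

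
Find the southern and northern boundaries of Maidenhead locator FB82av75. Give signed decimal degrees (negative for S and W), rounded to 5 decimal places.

Field F=5, B=1: +5·20° lon, +1·10° lat → SW at lon -80°, lat -80°.
Square 8, 2: +8·2° lon, +2·1° lat → SW at lon -64°, lat -78°.
Subsquare a=0, v=21: +0·0.0833333° lon, +21·0.0416667° lat → SW at lon -64°, lat -77.125°.
Extended square 7, 5: +7·0.00833333° lon, +5·0.00416667° lat → SW at lon -63.9417°, lat -77.1042°.
Cell spans 0.00833333° lon × 0.00416667° lat.
south -77.10417, north -77.10000.

-77.10417, -77.10000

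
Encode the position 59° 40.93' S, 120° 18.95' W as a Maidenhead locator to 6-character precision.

CD90uh

Shift to the Maidenhead origin (180°W, 90°S): lon 59.6842, lat 30.3178.
Field: 59.6842/20 → 2 → C, 30.3178/10 → 3 → D; chars CD.
Square: 19.6842/2 → 9, 0.3178/1 → 0; chars 90.
Subsquare: 1.6842/0.0833333 → 20 → u, 0.3178/0.0416667 → 7 → h; chars uh.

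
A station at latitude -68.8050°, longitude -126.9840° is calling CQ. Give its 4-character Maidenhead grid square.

CC61

Offset from 180°W / 90°S: lon 53.02°, lat 21.19°.
Field (20°×10°, letters A–R): 53.02/20 → 2 → C, 21.19/10 → 2 → C; chars CC.
Square (2°×1°, digits 0–9): 13.02/2 → 6, 1.19/1 → 1; chars 61.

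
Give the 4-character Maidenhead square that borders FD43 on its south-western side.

Longitude square 4; −1 → 3.
Latitude square 3; −1 → 2.

FD32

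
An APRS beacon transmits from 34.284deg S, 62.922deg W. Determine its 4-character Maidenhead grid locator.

FF85

Add 180° to longitude and 90° to latitude: 117.08, 55.72.
Field (20°×10°, letters A–R): lon ⌊117.08/20⌋ = 5 → F; lat ⌊55.72/10⌋ = 5 → F.
Square (2°×1°, digits 0–9): lon ⌊17.08/2⌋ = 8; lat ⌊5.72/1⌋ = 5.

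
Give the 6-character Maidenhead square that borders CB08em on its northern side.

Latitude subsquare m = 12; +1 → 13 = n.
The longitude characters are unchanged.

CB08en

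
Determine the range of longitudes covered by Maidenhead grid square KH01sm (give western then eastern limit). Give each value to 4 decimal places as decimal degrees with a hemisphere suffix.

21.5000° E, 21.5833° E

Field K=10, H=7: +10·20° lon, +7·10° lat → SW at lon 20°, lat -20°.
Square 0, 1: +0·2° lon, +1·1° lat → SW at lon 20°, lat -19°.
Subsquare s=18, m=12: +18·0.0833333° lon, +12·0.0416667° lat → SW at lon 21.5°, lat -18.5°.
Cell spans 0.0833333° lon × 0.0416667° lat.
west 21.5000° E, east 21.5833° E.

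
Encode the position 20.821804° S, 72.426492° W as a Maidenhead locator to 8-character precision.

Offset from 180°W / 90°S: lon 107.57351°, lat 69.17820°.
Field (20°×10°, letters A–R): 107.57351/20 → 5 → F, 69.17820/10 → 6 → G; chars FG.
Square (2°×1°, digits 0–9): 7.57351/2 → 3, 9.17820/1 → 9; chars 39.
Subsquare (5′×2.5′, letters a–x): 1.57351/0.0833333 → 18 → s, 0.17820/0.0416667 → 4 → e; chars se.
Extended square (30″×15″, digits 0–9): 0.07351/0.00833333 → 8, 0.01153/0.00416667 → 2; chars 82.

FG39se82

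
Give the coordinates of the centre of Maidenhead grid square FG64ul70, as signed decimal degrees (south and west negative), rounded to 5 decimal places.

-25.53958, -66.27083

Field F=5, G=6: +5·20° lon, +6·10° lat → SW at lon -80°, lat -30°.
Square 6, 4: +6·2° lon, +4·1° lat → SW at lon -68°, lat -26°.
Subsquare u=20, l=11: +20·0.0833333° lon, +11·0.0416667° lat → SW at lon -66.3333°, lat -25.5417°.
Extended square 7, 0: +7·0.00833333° lon, +0·0.00416667° lat → SW at lon -66.275°, lat -25.5417°.
Cell spans 0.00833333° lon × 0.00416667° lat. Centre is SW corner plus half of each.
latitude -25.53958, longitude -66.27083.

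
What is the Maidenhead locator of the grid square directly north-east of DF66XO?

Longitude subsquare x = 23; +1 → 24, wraps to 0 = a, carry into square.
Longitude square 6; +1 → 7.
Latitude subsquare o = 14; +1 → 15 = p.

DF76ap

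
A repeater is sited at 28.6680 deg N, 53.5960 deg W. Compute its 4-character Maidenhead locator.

Offset from 180°W / 90°S: lon 126.40°, lat 118.67°.
Field: 126.40/20 → 6 → G, 118.67/10 → 11 → L; chars GL.
Square: 6.40/2 → 3, 8.67/1 → 8; chars 38.

GL38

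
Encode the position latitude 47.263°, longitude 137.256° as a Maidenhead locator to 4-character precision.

PN87

Offset from 180°W / 90°S: lon 317.26°, lat 137.26°.
Field: lon ⌊317.26/20⌋ = 15 → P; lat ⌊137.26/10⌋ = 13 → N.
Square: lon ⌊17.26/2⌋ = 8; lat ⌊7.26/1⌋ = 7.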